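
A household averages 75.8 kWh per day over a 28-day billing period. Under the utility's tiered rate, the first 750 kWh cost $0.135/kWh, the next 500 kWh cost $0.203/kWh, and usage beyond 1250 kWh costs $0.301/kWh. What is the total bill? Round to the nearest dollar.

Usage = 75.8 kWh/day × 28 days = 2122.4 kWh
First 750 kWh × $0.135 = $101.25
Next 500 kWh × $0.203 = $101.50
Remaining 872.4 kWh × $0.301 = $262.59
Total = $465.34 ≈ $465

$465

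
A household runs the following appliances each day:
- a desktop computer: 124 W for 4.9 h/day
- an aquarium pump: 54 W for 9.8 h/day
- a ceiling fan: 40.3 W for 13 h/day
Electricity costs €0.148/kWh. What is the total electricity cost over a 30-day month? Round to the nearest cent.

€7.37

desktop computer: 124 W × 4.9 h × 30 d = 18,228 Wh = 18.23 kWh
aquarium pump: 54 W × 9.8 h × 30 d = 15,876 Wh = 15.88 kWh
ceiling fan: 40.3 W × 13 h × 30 d = 15,717 Wh = 15.72 kWh
Total energy = 18.23 + 15.88 + 15.72 = 49.82 kWh
Cost = 49.82 kWh × €0.148 = €7.37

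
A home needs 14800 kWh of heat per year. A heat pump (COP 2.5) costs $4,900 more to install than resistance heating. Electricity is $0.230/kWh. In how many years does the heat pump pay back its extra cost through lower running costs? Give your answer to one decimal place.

2.4 years

Resistance: 14800 kWh × $0.230 = $3,404.00/yr
Heat pump: 14800 / 2.5 = 5920 kWh in → × $0.230 = $1,361.60/yr
Annual savings = $2,042.40
Payback = $4,900 / $2,042.40 = 2.4 years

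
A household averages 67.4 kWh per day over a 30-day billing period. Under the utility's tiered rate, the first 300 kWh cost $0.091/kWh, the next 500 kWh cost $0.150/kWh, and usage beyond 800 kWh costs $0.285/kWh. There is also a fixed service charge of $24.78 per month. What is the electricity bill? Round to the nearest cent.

Usage = 67.4 kWh/day × 30 days = 2022 kWh
First 300 kWh × $0.091 = $27.30
Next 500 kWh × $0.150 = $75.00
Remaining 1222 kWh × $0.285 = $348.27
Energy charge = $450.57; + service $24.78 = $475.35

$475.35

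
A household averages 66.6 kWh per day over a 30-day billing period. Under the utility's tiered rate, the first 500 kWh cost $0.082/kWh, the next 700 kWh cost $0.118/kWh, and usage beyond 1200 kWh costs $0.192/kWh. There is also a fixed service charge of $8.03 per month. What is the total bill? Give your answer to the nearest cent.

Usage = 66.6 kWh/day × 30 days = 1998 kWh
First 500 kWh × $0.082 = $41.00
Next 700 kWh × $0.118 = $82.60
Remaining 798 kWh × $0.192 = $153.22
Energy charge = $276.82; + service $8.03 = $284.85

$284.85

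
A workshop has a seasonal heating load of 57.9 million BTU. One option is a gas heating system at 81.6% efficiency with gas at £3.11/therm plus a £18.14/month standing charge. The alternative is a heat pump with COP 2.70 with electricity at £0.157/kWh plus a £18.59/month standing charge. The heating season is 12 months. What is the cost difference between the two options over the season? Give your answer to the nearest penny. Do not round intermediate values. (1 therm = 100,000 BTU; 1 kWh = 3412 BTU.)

£1214.58

Heat load = 57.9 × 10⁶ BTU = 57,900,000 BTU
Gas: input = 57,900,000 / 0.816 = 70,955,882 BTU = 709.6 therm → 709.6 × £3.11 = £2,206.73; + 12 × £18.14 standing = £2,424.41
Heat pump: 57,900,000 BTU / 3412 = 16,970 kWh heat; / 2.70 = 6,285 kWh in → × £0.157 = £986.75; + 12 × £18.59 standing = £1,209.83
Difference = |£2,424.41 − £1,209.83| = £1,214.58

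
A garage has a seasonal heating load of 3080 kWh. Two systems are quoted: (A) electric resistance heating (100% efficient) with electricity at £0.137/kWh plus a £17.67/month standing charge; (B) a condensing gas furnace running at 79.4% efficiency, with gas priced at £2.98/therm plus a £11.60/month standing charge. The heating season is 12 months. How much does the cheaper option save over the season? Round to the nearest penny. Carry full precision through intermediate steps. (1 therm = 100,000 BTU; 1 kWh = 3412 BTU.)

Heat load = 3080 kWh × 3412 = 10,508,960 BTU
Gas: input = 10,508,960 / 0.794 = 13,235,466 BTU = 132.4 therm → 132.4 × £2.98 = £394.42; + 12 × £11.60 standing = £533.62
Electric: 10,508,960 BTU / 3412 = 3,080 kWh → × £0.137 = £421.96; + 12 × £17.67 standing = £634.00
Difference = |£533.62 − £634.00| = £100.38

£100.38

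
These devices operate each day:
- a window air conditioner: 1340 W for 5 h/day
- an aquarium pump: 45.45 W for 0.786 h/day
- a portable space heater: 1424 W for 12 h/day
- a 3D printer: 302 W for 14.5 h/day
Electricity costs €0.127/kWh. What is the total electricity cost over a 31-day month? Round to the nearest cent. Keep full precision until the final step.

window air conditioner: 1340 W × 5 h × 31 d = 207,700 Wh = 207.7 kWh
aquarium pump: 45.45 W × 0.786 h × 31 d = 1,107 Wh = 1.107 kWh
portable space heater: 1424 W × 12 h × 31 d = 529,728 Wh = 529.7 kWh
3D printer: 302 W × 14.5 h × 31 d = 135,749 Wh = 135.7 kWh
Total energy = 207.7 + 1.107 + 529.7 + 135.7 = 874.3 kWh
Cost = 874.3 kWh × €0.127 = €111.03

€111.03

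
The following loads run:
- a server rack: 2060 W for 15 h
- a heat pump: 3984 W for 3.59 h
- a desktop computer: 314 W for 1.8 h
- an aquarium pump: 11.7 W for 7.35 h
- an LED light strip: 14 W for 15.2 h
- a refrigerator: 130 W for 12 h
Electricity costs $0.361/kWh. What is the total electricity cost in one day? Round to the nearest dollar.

$17

server rack: 2060 W × 15 h = 30,900 Wh = 30.9 kWh
heat pump: 3984 W × 3.59 h = 14,303 Wh = 14.3 kWh
desktop computer: 314 W × 1.8 h = 565 Wh = 0.5652 kWh
aquarium pump: 11.7 W × 7.35 h = 86 Wh = 0.08599 kWh
LED light strip: 14 W × 15.2 h = 213 Wh = 0.2128 kWh
refrigerator: 130 W × 12 h = 1,560 Wh = 1.56 kWh
Total energy = 30.9 + 14.3 + 0.5652 + 0.08599 + 0.2128 + 1.56 = 47.63 kWh
Cost = 47.63 kWh × $0.361 = $17.19 ≈ $17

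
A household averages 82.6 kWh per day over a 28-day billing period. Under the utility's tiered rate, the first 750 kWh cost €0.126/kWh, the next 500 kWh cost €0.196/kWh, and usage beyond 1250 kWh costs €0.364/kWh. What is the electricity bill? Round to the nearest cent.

€579.36

Usage = 82.6 kWh/day × 28 days = 2312.8 kWh
First 750 kWh × €0.126 = €94.50
Next 500 kWh × €0.196 = €98.00
Remaining 1062.8 kWh × €0.364 = €386.86
Total = €579.36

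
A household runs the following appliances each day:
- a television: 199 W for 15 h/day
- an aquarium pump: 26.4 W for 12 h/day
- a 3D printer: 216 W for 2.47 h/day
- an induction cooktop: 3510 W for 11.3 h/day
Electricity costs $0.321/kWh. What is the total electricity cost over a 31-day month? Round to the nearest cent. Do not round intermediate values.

television: 199 W × 15 h × 31 d = 92,535 Wh = 92.53 kWh
aquarium pump: 26.4 W × 12 h × 31 d = 9,821 Wh = 9.821 kWh
3D printer: 216 W × 2.47 h × 31 d = 16,539 Wh = 16.54 kWh
induction cooktop: 3510 W × 11.3 h × 31 d = 1,229,553 Wh = 1,230 kWh
Total energy = 92.53 + 9.821 + 16.54 + 1,230 = 1,348 kWh
Cost = 1,348 kWh × $0.321 = $432.85

$432.85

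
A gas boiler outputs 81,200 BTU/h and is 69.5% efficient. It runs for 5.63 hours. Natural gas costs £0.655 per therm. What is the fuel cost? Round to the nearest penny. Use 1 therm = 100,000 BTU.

Heat delivered = 81,200 BTU/h × 5.63 h = 457,156 BTU
Gas input = 457,156 / 0.695 = 657,778 BTU
= 657,778 / 100,000 = 6.578 therm
Cost = 6.578 × £0.655/therm = £4.31

£4.31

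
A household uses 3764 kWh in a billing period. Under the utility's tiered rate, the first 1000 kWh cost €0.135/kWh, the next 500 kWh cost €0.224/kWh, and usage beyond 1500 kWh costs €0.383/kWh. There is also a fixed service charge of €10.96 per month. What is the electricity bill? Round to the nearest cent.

€1125.07

First 1000 kWh × €0.135 = €135.00
Next 500 kWh × €0.224 = €112.00
Remaining 2264 kWh × €0.383 = €867.11
Energy charge = €1,114.11; + service €10.96 = €1,125.07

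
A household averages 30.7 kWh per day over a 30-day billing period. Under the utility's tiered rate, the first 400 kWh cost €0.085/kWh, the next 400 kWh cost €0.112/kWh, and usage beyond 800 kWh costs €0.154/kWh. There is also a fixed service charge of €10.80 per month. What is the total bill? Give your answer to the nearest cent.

Usage = 30.7 kWh/day × 30 days = 921 kWh
First 400 kWh × €0.085 = €34.00
Next 400 kWh × €0.112 = €44.80
Remaining 121 kWh × €0.154 = €18.63
Energy charge = €97.43; + service €10.80 = €108.23

€108.23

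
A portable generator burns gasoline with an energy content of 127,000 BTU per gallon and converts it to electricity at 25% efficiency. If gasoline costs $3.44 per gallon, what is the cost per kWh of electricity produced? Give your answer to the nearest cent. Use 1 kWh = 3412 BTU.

Electrical output per gallon = 127,000 BTU × 0.25 / 3412 BTU/kWh = 9.305 kWh
Cost per kWh = $3.44 / 9.305 kWh = $0.370

$0.37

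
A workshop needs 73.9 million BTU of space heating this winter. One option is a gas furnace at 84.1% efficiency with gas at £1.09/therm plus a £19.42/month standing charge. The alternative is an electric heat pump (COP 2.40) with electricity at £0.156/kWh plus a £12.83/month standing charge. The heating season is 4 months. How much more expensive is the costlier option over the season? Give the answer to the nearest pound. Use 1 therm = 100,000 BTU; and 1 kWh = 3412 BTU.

£424

Heat load = 73.9 × 10⁶ BTU = 73,900,000 BTU
Gas: input = 73,900,000 / 0.841 = 87,871,581 BTU = 878.7 therm → 878.7 × £1.09 = £957.80; + 4 × £19.42 standing = £1,035.48
Heat pump: 73,900,000 BTU / 3412 = 21,660 kWh heat; / 2.40 = 9,025 kWh in → × £0.156 = £1,407.83; + 4 × £12.83 standing = £1,459.15
Difference = |£1,035.48 − £1,459.15| = £423.67 ≈ £424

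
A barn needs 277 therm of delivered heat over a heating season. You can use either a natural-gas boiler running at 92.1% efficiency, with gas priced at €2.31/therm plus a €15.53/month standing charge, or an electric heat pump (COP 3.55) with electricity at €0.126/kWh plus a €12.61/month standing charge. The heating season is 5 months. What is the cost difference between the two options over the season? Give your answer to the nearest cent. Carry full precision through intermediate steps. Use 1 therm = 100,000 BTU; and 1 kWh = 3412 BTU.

Heat load = 277 therm × 100,000 = 27,700,000 BTU
Gas: input = 27,700,000 / 0.921 = 30,076,004 BTU = 300.8 therm → 300.8 × €2.31 = €694.76; + 5 × €15.53 standing = €772.41
Heat pump: 27,700,000 BTU / 3412 = 8,118 kWh heat; / 3.55 = 2,287 kWh in → × €0.126 = €288.15; + 5 × €12.61 standing = €351.20
Difference = |€772.41 − €351.20| = €421.21

€421.21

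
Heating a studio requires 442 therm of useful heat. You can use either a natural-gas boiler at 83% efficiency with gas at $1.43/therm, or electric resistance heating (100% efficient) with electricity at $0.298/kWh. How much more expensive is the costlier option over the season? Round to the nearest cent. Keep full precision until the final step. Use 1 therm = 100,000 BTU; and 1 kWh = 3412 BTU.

Heat load = 442 therm × 100,000 = 44,200,000 BTU
Gas: input = 44,200,000 / 0.830 = 53,253,012 BTU = 532.5 therm → 532.5 × $1.43 = $761.52
Electric: 44,200,000 BTU / 3412 = 12,950 kWh → × $0.298 = $3,860.38
Difference = |$761.52 − $3,860.38| = $3,098.86

$3098.86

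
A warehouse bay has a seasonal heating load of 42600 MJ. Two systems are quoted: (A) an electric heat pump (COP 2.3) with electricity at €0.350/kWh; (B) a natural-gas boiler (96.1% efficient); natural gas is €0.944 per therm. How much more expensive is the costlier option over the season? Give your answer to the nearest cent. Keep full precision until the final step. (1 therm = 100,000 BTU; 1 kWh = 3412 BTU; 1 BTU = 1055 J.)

€1404.25

Heat load = 42600 MJ = 42,600,000,000 J / 1055 = 40,379,147 BTU
Gas: input = 40,379,147 / 0.961 = 42,017,843 BTU = 420.2 therm → 420.2 × €0.944 = €396.65
Heat pump: 40,379,147 BTU / 3412 = 11,830 kWh heat; / 2.3 = 5,145 kWh in → × €0.350 = €1,800.89
Difference = |€396.65 − €1,800.89| = €1,404.25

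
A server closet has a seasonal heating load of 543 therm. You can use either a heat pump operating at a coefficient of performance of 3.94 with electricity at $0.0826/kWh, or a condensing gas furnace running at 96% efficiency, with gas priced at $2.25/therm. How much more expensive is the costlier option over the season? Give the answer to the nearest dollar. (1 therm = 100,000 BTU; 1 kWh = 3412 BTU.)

$939

Heat load = 543 therm × 100,000 = 54,300,000 BTU
Gas: input = 54,300,000 / 0.96 = 56,562,500 BTU = 565.6 therm → 565.6 × $2.25 = $1,272.66
Heat pump: 54,300,000 BTU / 3412 = 15,910 kWh heat; / 3.94 = 4,039 kWh in → × $0.0826 = $333.64
Difference = |$1,272.66 − $333.64| = $939.02 ≈ $939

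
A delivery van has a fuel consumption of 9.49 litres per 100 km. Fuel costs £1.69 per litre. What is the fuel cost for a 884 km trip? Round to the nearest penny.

£141.78

Fuel = 9.49 L/100 km × 884 km / 100 = 83.89 L
Cost = 83.89 L × £1.69/L = £141.78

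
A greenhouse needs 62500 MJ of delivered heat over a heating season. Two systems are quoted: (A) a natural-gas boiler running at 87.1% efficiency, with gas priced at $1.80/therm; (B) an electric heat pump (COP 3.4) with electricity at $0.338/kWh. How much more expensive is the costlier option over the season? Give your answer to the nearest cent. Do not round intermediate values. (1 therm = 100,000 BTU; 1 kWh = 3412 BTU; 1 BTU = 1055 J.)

$501.78

Heat load = 62500 MJ = 62,500,000,000 J / 1055 = 59,241,706 BTU
Gas: input = 59,241,706 / 0.871 = 68,015,736 BTU = 680.2 therm → 680.2 × $1.80 = $1,224.28
Heat pump: 59,241,706 BTU / 3412 = 17,360 kWh heat; / 3.4 = 5,107 kWh in → × $0.338 = $1,726.06
Difference = |$1,224.28 − $1,726.06| = $501.78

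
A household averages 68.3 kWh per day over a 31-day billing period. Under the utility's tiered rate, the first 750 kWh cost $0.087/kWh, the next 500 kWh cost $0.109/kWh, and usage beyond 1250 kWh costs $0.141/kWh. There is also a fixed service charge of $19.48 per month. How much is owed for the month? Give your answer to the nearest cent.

Usage = 68.3 kWh/day × 31 days = 2117.3 kWh
First 750 kWh × $0.087 = $65.25
Next 500 kWh × $0.109 = $54.50
Remaining 867.3 kWh × $0.141 = $122.29
Energy charge = $242.04; + service $19.48 = $261.52

$261.52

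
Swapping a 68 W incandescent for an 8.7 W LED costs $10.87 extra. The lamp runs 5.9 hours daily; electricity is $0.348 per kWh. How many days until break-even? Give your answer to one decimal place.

89.3 days

Power saved = 68 − 8.7 = 59.3 W
Daily energy saved = 59.3 W × 5.9 h = 349.9 Wh = 0.34987 kWh
Daily savings = 0.34987 × $0.348 = $0.1218
Payback = $10.87 / $0.1218 per day = 89.28 days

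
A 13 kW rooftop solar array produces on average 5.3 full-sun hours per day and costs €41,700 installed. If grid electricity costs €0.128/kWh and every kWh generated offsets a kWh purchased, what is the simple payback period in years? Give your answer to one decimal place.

Daily generation = 13 kW × 5.3 h = 68.9 kWh
Annual generation = 68.9 × 365 = 25148 kWh
Annual savings = 25148 × €0.128 = €3,219.01
Payback = €41,700 / €3,219.01 = 13 years

13.0 years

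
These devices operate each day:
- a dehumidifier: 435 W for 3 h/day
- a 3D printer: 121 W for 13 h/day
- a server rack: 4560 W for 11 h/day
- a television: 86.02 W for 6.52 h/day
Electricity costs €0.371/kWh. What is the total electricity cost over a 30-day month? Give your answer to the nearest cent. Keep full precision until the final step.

€596.56

dehumidifier: 435 W × 3 h × 30 d = 39,150 Wh = 39.15 kWh
3D printer: 121 W × 13 h × 30 d = 47,190 Wh = 47.19 kWh
server rack: 4560 W × 11 h × 30 d = 1,504,800 Wh = 1,505 kWh
television: 86.02 W × 6.52 h × 30 d = 16,826 Wh = 16.83 kWh
Total energy = 39.15 + 47.19 + 1,505 + 16.83 = 1,608 kWh
Cost = 1,608 kWh × €0.371 = €596.56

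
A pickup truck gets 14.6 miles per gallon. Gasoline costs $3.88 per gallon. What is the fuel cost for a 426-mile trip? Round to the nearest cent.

$113.21

Fuel = 426 mi / 14.6 mpg = 29.18 gal
Cost = 29.18 gal × $3.88/gal = $113.21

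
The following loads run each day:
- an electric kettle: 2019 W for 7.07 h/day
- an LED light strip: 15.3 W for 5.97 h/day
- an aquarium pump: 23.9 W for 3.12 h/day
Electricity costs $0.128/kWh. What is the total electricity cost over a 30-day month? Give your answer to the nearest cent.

$55.45

electric kettle: 2019 W × 7.07 h × 30 d = 428,230 Wh = 428.2 kWh
LED light strip: 15.3 W × 5.97 h × 30 d = 2,740 Wh = 2.74 kWh
aquarium pump: 23.9 W × 3.12 h × 30 d = 2,237 Wh = 2.237 kWh
Total energy = 428.2 + 2.74 + 2.237 = 433.2 kWh
Cost = 433.2 kWh × $0.128 = $55.45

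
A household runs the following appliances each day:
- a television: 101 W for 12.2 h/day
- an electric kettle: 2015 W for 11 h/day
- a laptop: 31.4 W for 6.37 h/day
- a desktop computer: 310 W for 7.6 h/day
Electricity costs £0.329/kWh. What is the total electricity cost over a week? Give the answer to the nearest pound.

television: 101 W × 12.2 h × 7 d = 8,625 Wh = 8.625 kWh
electric kettle: 2015 W × 11 h × 7 d = 155,155 Wh = 155.2 kWh
laptop: 31.4 W × 6.37 h × 7 d = 1,400 Wh = 1.4 kWh
desktop computer: 310 W × 7.6 h × 7 d = 16,492 Wh = 16.49 kWh
Total energy = 8.625 + 155.2 + 1.4 + 16.49 = 181.7 kWh
Cost = 181.7 kWh × £0.329 = £59.77 ≈ £60

£60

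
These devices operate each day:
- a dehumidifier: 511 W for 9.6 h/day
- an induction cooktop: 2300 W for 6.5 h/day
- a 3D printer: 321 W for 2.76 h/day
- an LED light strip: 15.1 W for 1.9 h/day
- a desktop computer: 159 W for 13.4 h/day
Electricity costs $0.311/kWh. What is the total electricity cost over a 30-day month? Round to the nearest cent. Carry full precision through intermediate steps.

dehumidifier: 511 W × 9.6 h × 30 d = 147,168 Wh = 147.2 kWh
induction cooktop: 2300 W × 6.5 h × 30 d = 448,500 Wh = 448.5 kWh
3D printer: 321 W × 2.76 h × 30 d = 26,579 Wh = 26.58 kWh
LED light strip: 15.1 W × 1.9 h × 30 d = 861 Wh = 0.8607 kWh
desktop computer: 159 W × 13.4 h × 30 d = 63,918 Wh = 63.92 kWh
Total energy = 147.2 + 448.5 + 26.58 + 0.8607 + 63.92 = 687 kWh
Cost = 687 kWh × $0.311 = $213.66

$213.66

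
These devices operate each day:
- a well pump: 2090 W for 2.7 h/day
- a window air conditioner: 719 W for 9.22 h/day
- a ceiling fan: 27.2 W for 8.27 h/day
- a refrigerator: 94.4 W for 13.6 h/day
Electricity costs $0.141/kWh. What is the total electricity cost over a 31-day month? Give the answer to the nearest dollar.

$60

well pump: 2090 W × 2.7 h × 31 d = 174,933 Wh = 174.9 kWh
window air conditioner: 719 W × 9.22 h × 31 d = 205,505 Wh = 205.5 kWh
ceiling fan: 27.2 W × 8.27 h × 31 d = 6,973 Wh = 6.973 kWh
refrigerator: 94.4 W × 13.6 h × 31 d = 39,799 Wh = 39.8 kWh
Total energy = 174.9 + 205.5 + 6.973 + 39.8 = 427.2 kWh
Cost = 427.2 kWh × $0.141 = $60.24 ≈ $60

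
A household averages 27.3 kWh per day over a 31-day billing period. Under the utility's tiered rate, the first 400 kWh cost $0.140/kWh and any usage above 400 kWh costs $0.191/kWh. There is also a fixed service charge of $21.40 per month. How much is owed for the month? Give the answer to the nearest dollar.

$163

Usage = 27.3 kWh/day × 31 days = 846.3 kWh
First 400 kWh × $0.140 = $56.00
Remaining 446.3 kWh × $0.191 = $85.24
Energy charge = $141.24; + service $21.40 = $162.64 ≈ $163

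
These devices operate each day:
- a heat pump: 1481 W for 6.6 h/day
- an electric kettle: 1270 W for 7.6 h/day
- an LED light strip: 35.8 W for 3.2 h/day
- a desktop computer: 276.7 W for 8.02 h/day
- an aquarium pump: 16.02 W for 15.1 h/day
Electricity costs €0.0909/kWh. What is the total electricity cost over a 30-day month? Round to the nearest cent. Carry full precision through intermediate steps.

€60.00

heat pump: 1481 W × 6.6 h × 30 d = 293,238 Wh = 293.2 kWh
electric kettle: 1270 W × 7.6 h × 30 d = 289,560 Wh = 289.6 kWh
LED light strip: 35.8 W × 3.2 h × 30 d = 3,437 Wh = 3.437 kWh
desktop computer: 276.7 W × 8.02 h × 30 d = 66,574 Wh = 66.57 kWh
aquarium pump: 16.02 W × 15.1 h × 30 d = 7,257 Wh = 7.257 kWh
Total energy = 293.2 + 289.6 + 3.437 + 66.57 + 7.257 = 660.1 kWh
Cost = 660.1 kWh × €0.0909 = €60.00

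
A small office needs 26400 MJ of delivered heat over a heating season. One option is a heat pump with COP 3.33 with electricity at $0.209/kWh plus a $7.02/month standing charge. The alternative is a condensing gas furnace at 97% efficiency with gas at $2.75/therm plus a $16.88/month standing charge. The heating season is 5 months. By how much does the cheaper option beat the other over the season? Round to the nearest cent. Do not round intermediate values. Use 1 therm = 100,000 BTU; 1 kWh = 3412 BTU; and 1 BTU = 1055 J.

$298.43

Heat load = 26400 MJ = 26,400,000,000 J / 1055 = 25,023,697 BTU
Gas: input = 25,023,697 / 0.97 = 25,797,625 BTU = 258 therm → 258 × $2.75 = $709.43; + 5 × $16.88 standing = $793.83
Heat pump: 25,023,697 BTU / 3412 = 7,334 kWh heat; / 3.33 = 2,202 kWh in → × $0.209 = $460.30; + 5 × $7.02 standing = $495.40
Difference = |$793.83 − $495.40| = $298.43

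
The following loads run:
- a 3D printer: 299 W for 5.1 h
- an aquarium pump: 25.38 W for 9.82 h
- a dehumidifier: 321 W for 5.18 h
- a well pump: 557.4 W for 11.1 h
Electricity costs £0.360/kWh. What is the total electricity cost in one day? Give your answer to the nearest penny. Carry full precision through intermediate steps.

£3.46

3D printer: 299 W × 5.1 h = 1,525 Wh = 1.525 kWh
aquarium pump: 25.38 W × 9.82 h = 249 Wh = 0.2492 kWh
dehumidifier: 321 W × 5.18 h = 1,663 Wh = 1.663 kWh
well pump: 557.4 W × 11.1 h = 6,187 Wh = 6.187 kWh
Total energy = 1.525 + 0.2492 + 1.663 + 6.187 = 9.624 kWh
Cost = 9.624 kWh × £0.360 = £3.46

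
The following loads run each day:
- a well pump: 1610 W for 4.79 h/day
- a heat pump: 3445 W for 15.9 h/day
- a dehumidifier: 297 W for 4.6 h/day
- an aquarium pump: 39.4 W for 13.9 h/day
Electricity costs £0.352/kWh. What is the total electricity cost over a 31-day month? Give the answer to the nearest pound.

well pump: 1610 W × 4.79 h × 31 d = 239,069 Wh = 239.1 kWh
heat pump: 3445 W × 15.9 h × 31 d = 1,698,040 Wh = 1,698 kWh
dehumidifier: 297 W × 4.6 h × 31 d = 42,352 Wh = 42.35 kWh
aquarium pump: 39.4 W × 13.9 h × 31 d = 16,977 Wh = 16.98 kWh
Total energy = 239.1 + 1,698 + 42.35 + 16.98 = 1,996 kWh
Cost = 1,996 kWh × £0.352 = £702.75 ≈ £703

£703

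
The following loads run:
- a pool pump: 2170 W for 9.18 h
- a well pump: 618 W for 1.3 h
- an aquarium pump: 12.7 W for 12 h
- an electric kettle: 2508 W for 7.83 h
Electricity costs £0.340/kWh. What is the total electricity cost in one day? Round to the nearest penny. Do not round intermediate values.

pool pump: 2170 W × 9.18 h = 19,921 Wh = 19.92 kWh
well pump: 618 W × 1.3 h = 803 Wh = 0.8034 kWh
aquarium pump: 12.7 W × 12 h = 152 Wh = 0.1524 kWh
electric kettle: 2508 W × 7.83 h = 19,638 Wh = 19.64 kWh
Total energy = 19.92 + 0.8034 + 0.1524 + 19.64 = 40.51 kWh
Cost = 40.51 kWh × £0.340 = £13.77

£13.77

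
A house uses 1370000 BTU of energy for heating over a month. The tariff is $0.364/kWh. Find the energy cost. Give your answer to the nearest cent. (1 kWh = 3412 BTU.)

$146.15

1370000 BTU × (0.00029308 kWh/BTU) = 401.5 kWh
Cost = 401.5 kWh × $0.364/kWh = $146.15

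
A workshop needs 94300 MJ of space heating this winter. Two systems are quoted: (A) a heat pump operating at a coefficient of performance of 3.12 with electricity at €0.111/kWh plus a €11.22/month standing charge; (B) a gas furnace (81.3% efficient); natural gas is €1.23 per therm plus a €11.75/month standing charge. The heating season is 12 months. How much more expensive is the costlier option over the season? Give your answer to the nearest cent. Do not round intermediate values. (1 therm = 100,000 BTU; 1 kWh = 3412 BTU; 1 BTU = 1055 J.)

Heat load = 94300 MJ = 94,300,000,000 J / 1055 = 89,383,886 BTU
Gas: input = 89,383,886 / 0.813 = 109,943,280 BTU = 1,099 therm → 1,099 × €1.23 = €1,352.30; + 12 × €11.75 standing = €1,493.30
Heat pump: 89,383,886 BTU / 3412 = 26,200 kWh heat; / 3.12 = 8,396 kWh in → × €0.111 = €932.01; + 12 × €11.22 standing = €1,066.65
Difference = |€1,493.30 − €1,066.65| = €426.66

€426.66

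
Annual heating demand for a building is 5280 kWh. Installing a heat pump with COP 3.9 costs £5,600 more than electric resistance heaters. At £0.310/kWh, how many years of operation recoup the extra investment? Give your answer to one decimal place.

4.6 years

Resistance: 5280 kWh × £0.310 = £1,636.80/yr
Heat pump: 5280 / 3.9 = 1354 kWh in → × £0.310 = £419.69/yr
Annual savings = £1,217.11
Payback = £5,600 / £1,217.11 = 4.6 years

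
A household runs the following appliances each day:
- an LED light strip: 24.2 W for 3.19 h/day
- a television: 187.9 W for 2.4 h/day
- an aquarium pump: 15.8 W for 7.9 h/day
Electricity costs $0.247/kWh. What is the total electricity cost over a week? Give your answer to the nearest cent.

LED light strip: 24.2 W × 3.19 h × 7 d = 540 Wh = 0.5404 kWh
television: 187.9 W × 2.4 h × 7 d = 3,157 Wh = 3.157 kWh
aquarium pump: 15.8 W × 7.9 h × 7 d = 874 Wh = 0.8737 kWh
Total energy = 0.5404 + 3.157 + 0.8737 = 4.571 kWh
Cost = 4.571 kWh × $0.247 = $1.13

$1.13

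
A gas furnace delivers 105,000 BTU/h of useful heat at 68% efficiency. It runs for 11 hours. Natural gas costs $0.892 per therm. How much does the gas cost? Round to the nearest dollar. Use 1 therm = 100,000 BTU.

$15

Heat delivered = 105,000 BTU/h × 11 h = 1,155,000 BTU
Gas input = 1,155,000 / 0.68 = 1,698,529 BTU
= 1,698,529 / 100,000 = 16.99 therm
Cost = 16.99 × $0.892/therm = $15.15 ≈ $15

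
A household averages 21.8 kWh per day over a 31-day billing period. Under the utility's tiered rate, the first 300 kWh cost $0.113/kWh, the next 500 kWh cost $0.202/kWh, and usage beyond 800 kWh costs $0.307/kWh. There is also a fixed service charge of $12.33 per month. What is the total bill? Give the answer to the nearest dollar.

$122

Usage = 21.8 kWh/day × 31 days = 675.8 kWh
First 300 kWh × $0.113 = $33.90
Next 375.8 kWh × $0.202 = $75.91
Remaining tier: 0 kWh (not reached)
Energy charge = $109.81; + service $12.33 = $122.14 ≈ $122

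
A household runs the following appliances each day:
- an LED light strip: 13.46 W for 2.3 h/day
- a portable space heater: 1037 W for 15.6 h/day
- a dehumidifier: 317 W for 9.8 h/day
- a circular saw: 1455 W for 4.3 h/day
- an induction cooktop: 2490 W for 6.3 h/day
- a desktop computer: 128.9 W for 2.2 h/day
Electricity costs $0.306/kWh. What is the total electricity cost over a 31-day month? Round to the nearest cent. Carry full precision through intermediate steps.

$394.07

LED light strip: 13.46 W × 2.3 h × 31 d = 960 Wh = 0.9597 kWh
portable space heater: 1037 W × 15.6 h × 31 d = 501,493 Wh = 501.5 kWh
dehumidifier: 317 W × 9.8 h × 31 d = 96,305 Wh = 96.3 kWh
circular saw: 1455 W × 4.3 h × 31 d = 193,952 Wh = 194 kWh
induction cooktop: 2490 W × 6.3 h × 31 d = 486,297 Wh = 486.3 kWh
desktop computer: 128.9 W × 2.2 h × 31 d = 8,791 Wh = 8.791 kWh
Total energy = 0.9597 + 501.5 + 96.3 + 194 + 486.3 + 8.791 = 1,288 kWh
Cost = 1,288 kWh × $0.306 = $394.07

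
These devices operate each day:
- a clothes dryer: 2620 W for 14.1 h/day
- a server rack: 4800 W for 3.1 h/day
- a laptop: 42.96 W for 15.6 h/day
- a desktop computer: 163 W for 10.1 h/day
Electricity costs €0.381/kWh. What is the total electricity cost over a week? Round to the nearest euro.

€144

clothes dryer: 2620 W × 14.1 h × 7 d = 258,594 Wh = 258.6 kWh
server rack: 4800 W × 3.1 h × 7 d = 104,160 Wh = 104.2 kWh
laptop: 42.96 W × 15.6 h × 7 d = 4,691 Wh = 4.691 kWh
desktop computer: 163 W × 10.1 h × 7 d = 11,524 Wh = 11.52 kWh
Total energy = 258.6 + 104.2 + 4.691 + 11.52 = 379 kWh
Cost = 379 kWh × €0.381 = €144.39 ≈ €144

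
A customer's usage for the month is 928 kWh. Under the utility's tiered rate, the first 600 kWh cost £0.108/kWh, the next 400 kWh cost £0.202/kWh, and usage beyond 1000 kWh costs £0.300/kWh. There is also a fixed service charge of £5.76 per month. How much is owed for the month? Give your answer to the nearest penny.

First 600 kWh × £0.108 = £64.80
Next 328 kWh × £0.202 = £66.26
Remaining tier: 0 kWh (not reached)
Energy charge = £131.06; + service £5.76 = £136.82

£136.82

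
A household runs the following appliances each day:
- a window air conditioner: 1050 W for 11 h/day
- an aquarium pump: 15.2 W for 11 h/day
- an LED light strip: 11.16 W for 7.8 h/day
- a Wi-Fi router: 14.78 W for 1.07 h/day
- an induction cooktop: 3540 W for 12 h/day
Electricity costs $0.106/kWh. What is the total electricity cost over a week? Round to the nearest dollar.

window air conditioner: 1050 W × 11 h × 7 d = 80,850 Wh = 80.85 kWh
aquarium pump: 15.2 W × 11 h × 7 d = 1,170 Wh = 1.17 kWh
LED light strip: 11.16 W × 7.8 h × 7 d = 609 Wh = 0.6093 kWh
Wi-Fi router: 14.78 W × 1.07 h × 7 d = 111 Wh = 0.1107 kWh
induction cooktop: 3540 W × 12 h × 7 d = 297,360 Wh = 297.4 kWh
Total energy = 80.85 + 1.17 + 0.6093 + 0.1107 + 297.4 = 380.1 kWh
Cost = 380.1 kWh × $0.106 = $40.29 ≈ $40

$40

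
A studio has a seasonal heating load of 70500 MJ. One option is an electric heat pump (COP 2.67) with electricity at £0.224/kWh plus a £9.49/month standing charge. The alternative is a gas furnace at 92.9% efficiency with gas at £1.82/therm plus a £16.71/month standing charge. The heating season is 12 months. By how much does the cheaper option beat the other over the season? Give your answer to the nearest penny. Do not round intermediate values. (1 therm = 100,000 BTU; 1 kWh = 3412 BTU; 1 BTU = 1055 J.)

£247.30

Heat load = 70500 MJ = 70,500,000,000 J / 1055 = 66,824,645 BTU
Gas: input = 66,824,645 / 0.929 = 71,931,803 BTU = 719.3 therm → 719.3 × £1.82 = £1,309.16; + 12 × £16.71 standing = £1,509.68
Heat pump: 66,824,645 BTU / 3412 = 19,590 kWh heat; / 2.67 = 7,335 kWh in → × £0.224 = £1,643.10; + 12 × £9.49 standing = £1,756.98
Difference = |£1,509.68 − £1,756.98| = £247.30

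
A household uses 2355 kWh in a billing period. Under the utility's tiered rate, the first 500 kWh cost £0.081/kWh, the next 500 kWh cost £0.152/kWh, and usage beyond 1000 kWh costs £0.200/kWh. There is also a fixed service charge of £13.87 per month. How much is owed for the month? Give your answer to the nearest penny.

First 500 kWh × £0.081 = £40.50
Next 500 kWh × £0.152 = £76.00
Remaining 1355 kWh × £0.200 = £271.00
Energy charge = £387.50; + service £13.87 = £401.37

£401.37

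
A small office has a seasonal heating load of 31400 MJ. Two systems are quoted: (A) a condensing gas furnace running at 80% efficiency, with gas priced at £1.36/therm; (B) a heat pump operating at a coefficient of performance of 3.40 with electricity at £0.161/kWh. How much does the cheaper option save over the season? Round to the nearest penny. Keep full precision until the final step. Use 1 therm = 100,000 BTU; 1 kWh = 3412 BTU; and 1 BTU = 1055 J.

Heat load = 31400 MJ = 31,400,000,000 J / 1055 = 29,763,033 BTU
Gas: input = 29,763,033 / 0.80 = 37,203,791 BTU = 372 therm → 372 × £1.36 = £505.97
Heat pump: 29,763,033 BTU / 3412 = 8,723 kWh heat; / 3.40 = 2,566 kWh in → × £0.161 = £413.06
Difference = |£505.97 − £413.06| = £92.91

£92.91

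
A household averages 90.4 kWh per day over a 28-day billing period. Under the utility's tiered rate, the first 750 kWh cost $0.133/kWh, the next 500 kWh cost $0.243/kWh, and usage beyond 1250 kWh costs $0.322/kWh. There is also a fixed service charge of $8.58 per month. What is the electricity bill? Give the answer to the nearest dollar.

Usage = 90.4 kWh/day × 28 days = 2531.2 kWh
First 750 kWh × $0.133 = $99.75
Next 500 kWh × $0.243 = $121.50
Remaining 1281.2 kWh × $0.322 = $412.55
Energy charge = $633.80; + service $8.58 = $642.38 ≈ $642

$642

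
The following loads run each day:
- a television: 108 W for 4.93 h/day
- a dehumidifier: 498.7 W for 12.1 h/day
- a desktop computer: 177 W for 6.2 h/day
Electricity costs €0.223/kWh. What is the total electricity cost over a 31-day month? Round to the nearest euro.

€53

television: 108 W × 4.93 h × 31 d = 16,506 Wh = 16.51 kWh
dehumidifier: 498.7 W × 12.1 h × 31 d = 187,062 Wh = 187.1 kWh
desktop computer: 177 W × 6.2 h × 31 d = 34,019 Wh = 34.02 kWh
Total energy = 16.51 + 187.1 + 34.02 = 237.6 kWh
Cost = 237.6 kWh × €0.223 = €52.98 ≈ €53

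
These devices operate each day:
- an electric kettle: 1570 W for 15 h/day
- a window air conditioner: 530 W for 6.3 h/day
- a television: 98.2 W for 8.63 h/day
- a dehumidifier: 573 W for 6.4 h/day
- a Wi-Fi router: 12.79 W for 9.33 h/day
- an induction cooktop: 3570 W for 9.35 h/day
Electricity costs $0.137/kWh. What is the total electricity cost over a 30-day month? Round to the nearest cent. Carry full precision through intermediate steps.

$266.75

electric kettle: 1570 W × 15 h × 30 d = 706,500 Wh = 706.5 kWh
window air conditioner: 530 W × 6.3 h × 30 d = 100,170 Wh = 100.2 kWh
television: 98.2 W × 8.63 h × 30 d = 25,424 Wh = 25.42 kWh
dehumidifier: 573 W × 6.4 h × 30 d = 110,016 Wh = 110 kWh
Wi-Fi router: 12.79 W × 9.33 h × 30 d = 3,580 Wh = 3.58 kWh
induction cooktop: 3570 W × 9.35 h × 30 d = 1,001,385 Wh = 1,001 kWh
Total energy = 706.5 + 100.2 + 25.42 + 110 + 3.58 + 1,001 = 1,947 kWh
Cost = 1,947 kWh × $0.137 = $266.75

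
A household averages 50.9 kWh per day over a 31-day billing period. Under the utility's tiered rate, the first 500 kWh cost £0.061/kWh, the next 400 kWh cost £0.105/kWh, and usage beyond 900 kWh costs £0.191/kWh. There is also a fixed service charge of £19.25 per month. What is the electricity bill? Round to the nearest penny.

Usage = 50.9 kWh/day × 31 days = 1577.9 kWh
First 500 kWh × £0.061 = £30.50
Next 400 kWh × £0.105 = £42.00
Remaining 677.9 kWh × £0.191 = £129.48
Energy charge = £201.98; + service £19.25 = £221.23

£221.23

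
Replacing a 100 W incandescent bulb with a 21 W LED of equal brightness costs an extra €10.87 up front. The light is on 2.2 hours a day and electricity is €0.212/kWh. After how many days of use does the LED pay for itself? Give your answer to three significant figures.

295 days

Power saved = 100 − 21 = 79 W
Daily energy saved = 79 W × 2.2 h = 173.8 Wh = 0.1738 kWh
Daily savings = 0.1738 × €0.212 = €0.0368
Payback = €10.87 / €0.0368 per day = 295 days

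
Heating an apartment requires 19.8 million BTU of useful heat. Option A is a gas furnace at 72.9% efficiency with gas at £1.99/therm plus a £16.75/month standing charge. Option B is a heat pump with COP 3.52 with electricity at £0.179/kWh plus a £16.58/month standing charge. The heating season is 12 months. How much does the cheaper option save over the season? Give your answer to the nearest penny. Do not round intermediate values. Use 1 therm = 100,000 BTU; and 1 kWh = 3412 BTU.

Heat load = 19.8 × 10⁶ BTU = 19,800,000 BTU
Gas: input = 19,800,000 / 0.729 = 27,160,494 BTU = 271.6 therm → 271.6 × £1.99 = £540.49; + 12 × £16.75 standing = £741.49
Heat pump: 19,800,000 BTU / 3412 = 5,803 kWh heat; / 3.52 = 1,649 kWh in → × £0.179 = £295.10; + 12 × £16.58 standing = £494.06
Difference = |£741.49 − £494.06| = £247.44

£247.44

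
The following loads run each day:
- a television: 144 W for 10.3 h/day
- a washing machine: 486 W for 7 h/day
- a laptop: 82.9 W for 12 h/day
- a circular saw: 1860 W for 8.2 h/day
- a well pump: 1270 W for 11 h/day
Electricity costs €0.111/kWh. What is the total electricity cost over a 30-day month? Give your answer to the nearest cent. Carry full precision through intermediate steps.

television: 144 W × 10.3 h × 30 d = 44,496 Wh = 44.5 kWh
washing machine: 486 W × 7 h × 30 d = 102,060 Wh = 102.1 kWh
laptop: 82.9 W × 12 h × 30 d = 29,844 Wh = 29.84 kWh
circular saw: 1860 W × 8.2 h × 30 d = 457,560 Wh = 457.6 kWh
well pump: 1270 W × 11 h × 30 d = 419,100 Wh = 419.1 kWh
Total energy = 44.5 + 102.1 + 29.84 + 457.6 + 419.1 = 1,053 kWh
Cost = 1,053 kWh × €0.111 = €116.89

€116.89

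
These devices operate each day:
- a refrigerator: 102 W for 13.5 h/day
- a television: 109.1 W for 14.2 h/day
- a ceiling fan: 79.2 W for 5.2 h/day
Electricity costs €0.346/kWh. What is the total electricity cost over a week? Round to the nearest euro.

€8

refrigerator: 102 W × 13.5 h × 7 d = 9,639 Wh = 9.639 kWh
television: 109.1 W × 14.2 h × 7 d = 10,845 Wh = 10.84 kWh
ceiling fan: 79.2 W × 5.2 h × 7 d = 2,883 Wh = 2.883 kWh
Total energy = 9.639 + 10.84 + 2.883 = 23.37 kWh
Cost = 23.37 kWh × €0.346 = €8.08 ≈ €8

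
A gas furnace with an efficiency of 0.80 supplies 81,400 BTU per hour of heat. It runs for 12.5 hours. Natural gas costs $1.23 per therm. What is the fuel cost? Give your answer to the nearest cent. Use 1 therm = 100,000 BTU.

Heat delivered = 81,400 BTU/h × 12.5 h = 1,017,500 BTU
Gas input = 1,017,500 / 0.80 = 1,271,875 BTU
= 1,271,875 / 100,000 = 12.72 therm
Cost = 12.72 × $1.23/therm = $15.64

$15.64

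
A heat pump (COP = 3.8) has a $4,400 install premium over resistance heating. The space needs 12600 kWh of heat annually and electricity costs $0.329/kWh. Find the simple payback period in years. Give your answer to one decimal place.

Resistance: 12600 kWh × $0.329 = $4,145.40/yr
Heat pump: 12600 / 3.8 = 3316 kWh in → × $0.329 = $1,090.89/yr
Annual savings = $3,054.51
Payback = $4,400 / $3,054.51 = 1.44 years

1.4 years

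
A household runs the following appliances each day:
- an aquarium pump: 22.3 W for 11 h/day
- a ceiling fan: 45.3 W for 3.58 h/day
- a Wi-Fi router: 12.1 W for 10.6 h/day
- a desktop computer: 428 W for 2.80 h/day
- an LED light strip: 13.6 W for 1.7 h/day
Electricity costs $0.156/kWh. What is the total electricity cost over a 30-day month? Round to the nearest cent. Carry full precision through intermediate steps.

aquarium pump: 22.3 W × 11 h × 30 d = 7,359 Wh = 7.359 kWh
ceiling fan: 45.3 W × 3.58 h × 30 d = 4,865 Wh = 4.865 kWh
Wi-Fi router: 12.1 W × 10.6 h × 30 d = 3,848 Wh = 3.848 kWh
desktop computer: 428 W × 2.80 h × 30 d = 35,952 Wh = 35.95 kWh
LED light strip: 13.6 W × 1.7 h × 30 d = 694 Wh = 0.6936 kWh
Total energy = 7.359 + 4.865 + 3.848 + 35.95 + 0.6936 = 52.72 kWh
Cost = 52.72 kWh × $0.156 = $8.22

$8.22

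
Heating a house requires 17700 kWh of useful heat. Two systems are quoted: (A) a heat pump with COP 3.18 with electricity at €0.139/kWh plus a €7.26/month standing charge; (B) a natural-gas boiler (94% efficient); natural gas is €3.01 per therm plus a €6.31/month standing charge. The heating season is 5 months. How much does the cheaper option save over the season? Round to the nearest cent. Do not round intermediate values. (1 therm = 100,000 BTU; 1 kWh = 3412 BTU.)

Heat load = 17700 kWh × 3412 = 60,392,400 BTU
Gas: input = 60,392,400 / 0.94 = 64,247,234 BTU = 642.5 therm → 642.5 × €3.01 = €1,933.84; + 5 × €6.31 standing = €1,965.39
Heat pump: 60,392,400 BTU / 3412 = 17,700 kWh heat; / 3.18 = 5,566 kWh in → × €0.139 = €773.68; + 5 × €7.26 standing = €809.98
Difference = |€1,965.39 − €809.98| = €1,155.41

€1155.41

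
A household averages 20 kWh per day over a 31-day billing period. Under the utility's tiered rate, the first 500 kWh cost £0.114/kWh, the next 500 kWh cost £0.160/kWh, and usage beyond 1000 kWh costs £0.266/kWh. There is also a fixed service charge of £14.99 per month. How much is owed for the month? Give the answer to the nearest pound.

£91

Usage = 20 kWh/day × 31 days = 620 kWh
First 500 kWh × £0.114 = £57.00
Next 120 kWh × £0.160 = £19.20
Remaining tier: 0 kWh (not reached)
Energy charge = £76.20; + service £14.99 = £91.19 ≈ £91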